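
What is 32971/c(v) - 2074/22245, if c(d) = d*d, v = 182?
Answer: 664740719/736843380 ≈ 0.90215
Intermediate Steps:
c(d) = d²
32971/c(v) - 2074/22245 = 32971/(182²) - 2074/22245 = 32971/33124 - 2074*1/22245 = 32971*(1/33124) - 2074/22245 = 32971/33124 - 2074/22245 = 664740719/736843380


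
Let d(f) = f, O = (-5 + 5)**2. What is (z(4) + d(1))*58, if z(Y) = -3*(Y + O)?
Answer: -638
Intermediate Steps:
O = 0 (O = 0**2 = 0)
z(Y) = -3*Y (z(Y) = -3*(Y + 0) = -3*Y)
(z(4) + d(1))*58 = (-3*4 + 1)*58 = (-12 + 1)*58 = -11*58 = -638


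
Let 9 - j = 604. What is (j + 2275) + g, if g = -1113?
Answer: 567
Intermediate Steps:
j = -595 (j = 9 - 1*604 = 9 - 604 = -595)
(j + 2275) + g = (-595 + 2275) - 1113 = 1680 - 1113 = 567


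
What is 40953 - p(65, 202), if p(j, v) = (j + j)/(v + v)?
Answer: 8272441/202 ≈ 40953.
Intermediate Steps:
p(j, v) = j/v (p(j, v) = (2*j)/((2*v)) = (2*j)*(1/(2*v)) = j/v)
40953 - p(65, 202) = 40953 - 65/202 = 8272441/202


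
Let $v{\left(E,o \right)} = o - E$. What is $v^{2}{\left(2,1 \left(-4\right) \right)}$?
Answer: $36$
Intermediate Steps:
$v^{2}{\left(2,1 \left(-4\right) \right)} = \left(1 \left(-4\right) - 2\right)^{2} = \left(-4 - 2\right)^{2} = \left(-6\right)^{2} = 36$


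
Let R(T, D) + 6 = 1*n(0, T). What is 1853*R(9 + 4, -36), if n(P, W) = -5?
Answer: -20383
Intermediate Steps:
R(T, D) = -11 (R(T, D) = -6 + 1*(-5) = -6 - 5 = -11)
1853*R(9 + 4, -36) = 1853*(-11) = -20383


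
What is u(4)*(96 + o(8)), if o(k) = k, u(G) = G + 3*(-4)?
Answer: -832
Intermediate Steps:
u(G) = -12 + G (u(G) = G - 12 = -12 + G)
u(4)*(96 + o(8)) = (-12 + 4)*(96 + 8) = -8*104 = -832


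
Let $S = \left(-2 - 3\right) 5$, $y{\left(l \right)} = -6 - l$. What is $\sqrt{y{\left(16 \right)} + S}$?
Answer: $i \sqrt{47} \approx 6.8557 i$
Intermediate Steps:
$S = -25$ ($S = \left(-5\right) 5 = -25$)
$\sqrt{y{\left(16 \right)} + S} = \sqrt{\left(-6 - 16\right) - 25} = \sqrt{-22 - 25} = \sqrt{-47} = i \sqrt{47}$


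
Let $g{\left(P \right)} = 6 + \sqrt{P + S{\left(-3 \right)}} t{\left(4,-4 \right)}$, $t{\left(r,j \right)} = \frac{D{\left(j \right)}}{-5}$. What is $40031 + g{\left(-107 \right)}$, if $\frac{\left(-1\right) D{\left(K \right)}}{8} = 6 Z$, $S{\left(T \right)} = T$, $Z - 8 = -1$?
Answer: $40037 + \frac{336 i \sqrt{110}}{5} \approx 40037.0 + 704.8 i$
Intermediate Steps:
$Z = 7$ ($Z = 8 - 1 = 7$)
$D{\left(K \right)} = -336$ ($D{\left(K \right)} = - 8 \cdot 6 \cdot 7 = \left(-8\right) 42 = -336$)
$t{\left(r,j \right)} = \frac{336}{5}$ ($t{\left(r,j \right)} = - \frac{336}{-5} = \left(-336\right) \left(- \frac{1}{5}\right) = \frac{336}{5}$)
$g{\left(P \right)} = 6 + \frac{336 \sqrt{-3 + P}}{5}$ ($g{\left(P \right)} = 6 + \sqrt{P - 3} \cdot \frac{336}{5} = 6 + \sqrt{-3 + P} \frac{336}{5} = 6 + \frac{336 \sqrt{-3 + P}}{5}$)
$40031 + g{\left(-107 \right)} = 40031 + \left(6 + \frac{336 \sqrt{-3 - 107}}{5}\right) = 40031 + \left(6 + \frac{336 \sqrt{-110}}{5}\right) = 40031 + \left(6 + \frac{336 i \sqrt{110}}{5}\right) = 40037 + \frac{336 i \sqrt{110}}{5}$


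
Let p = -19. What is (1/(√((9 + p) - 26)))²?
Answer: -1/36 ≈ -0.027778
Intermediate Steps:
(1/(√((9 + p) - 26)))² = (1/(√((9 - 19) - 26)))² = (1/(√(-10 - 26)))² = (1/(√(-36)))² = (1/(6*I))² = (-I/6)² = -1/36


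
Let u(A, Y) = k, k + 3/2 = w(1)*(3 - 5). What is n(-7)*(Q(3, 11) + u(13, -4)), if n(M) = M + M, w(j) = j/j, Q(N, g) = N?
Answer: 7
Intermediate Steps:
w(j) = 1
k = -7/2 (k = -3/2 + 1*(3 - 5) = -3/2 + 1*(-2) = -3/2 - 2 = -7/2 ≈ -3.5000)
u(A, Y) = -7/2
n(M) = 2*M
n(-7)*(Q(3, 11) + u(13, -4)) = (2*(-7))*(3 - 7/2) = -14*(-1/2) = 7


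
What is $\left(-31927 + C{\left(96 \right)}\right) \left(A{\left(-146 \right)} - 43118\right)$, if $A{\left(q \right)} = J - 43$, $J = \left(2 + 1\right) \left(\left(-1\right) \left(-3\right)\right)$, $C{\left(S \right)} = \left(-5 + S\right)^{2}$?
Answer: $1020372192$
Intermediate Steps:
$J = 9$ ($J = 3 \cdot 3 = 9$)
$A{\left(q \right)} = -34$ ($A{\left(q \right)} = 9 - 43 = -34$)
$\left(-31927 + C{\left(96 \right)}\right) \left(A{\left(-146 \right)} - 43118\right) = \left(-31927 + \left(-5 + 96\right)^{2}\right) \left(-34 - 43118\right) = \left(-31927 + 91^{2}\right) \left(-43152\right) = \left(-31927 + 8281\right) \left(-43152\right) = \left(-23646\right) \left(-43152\right) = 1020372192$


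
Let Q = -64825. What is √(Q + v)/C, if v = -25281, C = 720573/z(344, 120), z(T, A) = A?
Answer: 40*I*√90106/240191 ≈ 0.04999*I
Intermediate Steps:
C = 240191/40 (C = 720573/120 = 720573*(1/120) = 240191/40 ≈ 6004.8)
√(Q + v)/C = √(-64825 - 25281)/(240191/40) = √(-90106)*(40/240191) = (I*√90106)*(40/240191) = 40*I*√90106/240191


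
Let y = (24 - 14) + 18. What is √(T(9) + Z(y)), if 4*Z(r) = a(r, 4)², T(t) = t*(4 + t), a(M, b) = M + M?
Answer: √901 ≈ 30.017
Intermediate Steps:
a(M, b) = 2*M
y = 28 (y = 10 + 18 = 28)
Z(r) = r² (Z(r) = (2*r)²/4 = (4*r²)/4 = r²)
√(T(9) + Z(y)) = √(9*(4 + 9) + 28²) = √(9*13 + 784) = √(117 + 784) = √901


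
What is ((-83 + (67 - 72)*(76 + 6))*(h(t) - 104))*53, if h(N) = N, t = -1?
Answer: 2743545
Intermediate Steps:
((-83 + (67 - 72)*(76 + 6))*(h(t) - 104))*53 = ((-83 + (67 - 72)*(76 + 6))*(-1 - 104))*53 = ((-83 - 5*82)*(-105))*53 = ((-83 - 410)*(-105))*53 = -493*(-105)*53 = 51765*53 = 2743545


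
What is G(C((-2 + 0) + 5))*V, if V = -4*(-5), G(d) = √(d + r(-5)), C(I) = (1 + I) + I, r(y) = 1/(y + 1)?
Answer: 30*√3 ≈ 51.962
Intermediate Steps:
r(y) = 1/(1 + y)
C(I) = 1 + 2*I
G(d) = √(-¼ + d) (G(d) = √(d + 1/(1 - 5)) = √(d + 1/(-4)) = √(d - ¼) = √(-¼ + d))
V = 20
G(C((-2 + 0) + 5))*V = (√(-1 + 4*(1 + 2*((-2 + 0) + 5)))/2)*20 = (√(-1 + 4*(1 + 2*(-2 + 5)))/2)*20 = (√(-1 + 4*(1 + 2*3))/2)*20 = (√(-1 + 4*(1 + 6))/2)*20 = (√(-1 + 4*7)/2)*20 = (√(-1 + 28)/2)*20 = (√27/2)*20 = ((3*√3)/2)*20 = (3*√3/2)*20 = 30*√3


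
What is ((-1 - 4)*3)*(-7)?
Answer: 105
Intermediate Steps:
((-1 - 4)*3)*(-7) = -5*3*(-7) = -15*(-7) = 105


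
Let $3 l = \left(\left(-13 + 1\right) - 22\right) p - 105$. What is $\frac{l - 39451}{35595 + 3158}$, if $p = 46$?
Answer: $- \frac{120022}{116259} \approx -1.0324$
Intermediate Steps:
$l = - \frac{1669}{3}$ ($l = \frac{\left(\left(-13 + 1\right) - 22\right) 46 - 105}{3} = \frac{\left(-12 - 22\right) 46 - 105}{3} = \frac{\left(-34\right) 46 - 105}{3} = \frac{-1564 - 105}{3} = \frac{1}{3} \left(-1669\right) = - \frac{1669}{3} \approx -556.33$)
$\frac{l - 39451}{35595 + 3158} = \frac{- \frac{1669}{3} - 39451}{35595 + 3158} = - \frac{120022}{3 \cdot 38753} = \left(- \frac{120022}{3}\right) \frac{1}{38753} = - \frac{120022}{116259}$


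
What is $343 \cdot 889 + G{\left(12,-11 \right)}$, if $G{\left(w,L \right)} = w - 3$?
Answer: $304936$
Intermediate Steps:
$G{\left(w,L \right)} = -3 + w$
$343 \cdot 889 + G{\left(12,-11 \right)} = 343 \cdot 889 + \left(-3 + 12\right) = 304927 + 9 = 304936$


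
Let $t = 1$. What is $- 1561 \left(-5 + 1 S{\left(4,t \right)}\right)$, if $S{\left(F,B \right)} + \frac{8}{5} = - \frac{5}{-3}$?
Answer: $\frac{115514}{15} \approx 7700.9$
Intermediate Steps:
$S{\left(F,B \right)} = \frac{1}{15}$ ($S{\left(F,B \right)} = - \frac{8}{5} - \frac{5}{-3} = - \frac{8}{5} - - \frac{5}{3} = - \frac{8}{5} + \frac{5}{3} = \frac{1}{15}$)
$- 1561 \left(-5 + 1 S{\left(4,t \right)}\right) = - 1561 \left(-5 + 1 \cdot \frac{1}{15}\right) = - 1561 \left(-5 + \frac{1}{15}\right) = \left(-1561\right) \left(- \frac{74}{15}\right) = \frac{115514}{15}$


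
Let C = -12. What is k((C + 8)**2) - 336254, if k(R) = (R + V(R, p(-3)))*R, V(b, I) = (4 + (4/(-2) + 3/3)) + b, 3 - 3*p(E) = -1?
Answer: -335694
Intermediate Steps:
p(E) = 4/3 (p(E) = 1 - 1/3*(-1) = 1 + 1/3 = 4/3)
V(b, I) = 3 + b (V(b, I) = (4 + (4*(-1/2) + 3*(1/3))) + b = (4 + (-2 + 1)) + b = (4 - 1) + b = 3 + b)
k(R) = R*(3 + 2*R) (k(R) = (R + (3 + R))*R = (3 + 2*R)*R = R*(3 + 2*R))
k((C + 8)**2) - 336254 = (-12 + 8)**2*(3 + 2*(-12 + 8)**2) - 336254 = (-4)**2*(3 + 2*(-4)**2) - 336254 = 16*(3 + 2*16) - 336254 = 16*(3 + 32) - 336254 = 16*35 - 336254 = 560 - 336254 = -335694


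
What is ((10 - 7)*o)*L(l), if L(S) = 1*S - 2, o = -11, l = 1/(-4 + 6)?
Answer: 99/2 ≈ 49.500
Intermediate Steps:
l = ½ (l = 1/2 = ½ ≈ 0.50000)
L(S) = -2 + S (L(S) = S - 2 = -2 + S)
((10 - 7)*o)*L(l) = ((10 - 7)*(-11))*(-2 + ½) = (3*(-11))*(-3/2) = -33*(-3/2) = 99/2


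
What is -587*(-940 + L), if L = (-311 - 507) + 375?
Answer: 811821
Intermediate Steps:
L = -443 (L = -818 + 375 = -443)
-587*(-940 + L) = -587*(-940 - 443) = -587*(-1383) = 811821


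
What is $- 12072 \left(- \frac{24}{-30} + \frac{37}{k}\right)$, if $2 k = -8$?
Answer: $\frac{510042}{5} \approx 1.0201 \cdot 10^{5}$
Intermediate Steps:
$k = -4$ ($k = \frac{1}{2} \left(-8\right) = -4$)
$- 12072 \left(- \frac{24}{-30} + \frac{37}{k}\right) = - 12072 \left(- \frac{24}{-30} + \frac{37}{-4}\right) = - 12072 \left(\left(-24\right) \left(- \frac{1}{30}\right) + 37 \left(- \frac{1}{4}\right)\right) = - 12072 \left(\frac{4}{5} - \frac{37}{4}\right) = \left(-12072\right) \left(- \frac{169}{20}\right) = \frac{510042}{5}$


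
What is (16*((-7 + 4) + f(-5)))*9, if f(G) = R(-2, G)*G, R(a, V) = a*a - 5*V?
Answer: -21312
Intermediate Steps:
R(a, V) = a**2 - 5*V
f(G) = G*(4 - 5*G) (f(G) = ((-2)**2 - 5*G)*G = (4 - 5*G)*G = G*(4 - 5*G))
(16*((-7 + 4) + f(-5)))*9 = (16*((-7 + 4) - 5*(4 - 5*(-5))))*9 = (16*(-3 - 5*(4 + 25)))*9 = (16*(-3 - 5*29))*9 = (16*(-3 - 145))*9 = (16*(-148))*9 = -2368*9 = -21312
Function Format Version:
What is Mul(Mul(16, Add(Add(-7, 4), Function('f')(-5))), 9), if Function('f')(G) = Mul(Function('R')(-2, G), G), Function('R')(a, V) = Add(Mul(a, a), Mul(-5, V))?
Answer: -21312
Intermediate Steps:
Function('R')(a, V) = Add(Pow(a, 2), Mul(-5, V))
Function('f')(G) = Mul(G, Add(4, Mul(-5, G))) (Function('f')(G) = Mul(Add(Pow(-2, 2), Mul(-5, G)), G) = Mul(Add(4, Mul(-5, G)), G) = Mul(G, Add(4, Mul(-5, G))))
Mul(Mul(16, Add(Add(-7, 4), Function('f')(-5))), 9) = Mul(Mul(16, Add(Add(-7, 4), Mul(-5, Add(4, Mul(-5, -5))))), 9) = Mul(Mul(16, Add(-3, Mul(-5, Add(4, 25)))), 9) = Mul(Mul(16, Add(-3, Mul(-5, 29))), 9) = Mul(Mul(16, Add(-3, -145)), 9) = Mul(Mul(16, -148), 9) = Mul(-2368, 9) = -21312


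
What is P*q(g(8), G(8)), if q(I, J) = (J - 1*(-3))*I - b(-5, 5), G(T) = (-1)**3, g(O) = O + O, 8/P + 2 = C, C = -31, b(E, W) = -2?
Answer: -272/33 ≈ -8.2424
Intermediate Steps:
P = -8/33 (P = 8/(-2 - 31) = 8/(-33) = 8*(-1/33) = -8/33 ≈ -0.24242)
g(O) = 2*O
G(T) = -1
q(I, J) = 2 + I*(3 + J) (q(I, J) = (J - 1*(-3))*I - 1*(-2) = (J + 3)*I + 2 = (3 + J)*I + 2 = I*(3 + J) + 2 = 2 + I*(3 + J))
P*q(g(8), G(8)) = -8*(2 + 3*(2*8) + (2*8)*(-1))/33 = -8*(2 + 3*16 + 16*(-1))/33 = -8*(2 + 48 - 16)/33 = -8/33*34 = -272/33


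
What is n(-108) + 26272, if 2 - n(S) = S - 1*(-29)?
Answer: 26353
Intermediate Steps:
n(S) = -27 - S (n(S) = 2 - (S - 1*(-29)) = 2 - (S + 29) = 2 - (29 + S) = 2 + (-29 - S) = -27 - S)
n(-108) + 26272 = (-27 - 1*(-108)) + 26272 = (-27 + 108) + 26272 = 81 + 26272 = 26353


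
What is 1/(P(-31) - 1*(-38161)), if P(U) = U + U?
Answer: 1/38099 ≈ 2.6247e-5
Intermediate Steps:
P(U) = 2*U
1/(P(-31) - 1*(-38161)) = 1/(2*(-31) - 1*(-38161)) = 1/(-62 + 38161) = 1/38099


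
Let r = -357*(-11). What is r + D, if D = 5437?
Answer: 9364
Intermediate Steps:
r = 3927
r + D = 3927 + 5437 = 9364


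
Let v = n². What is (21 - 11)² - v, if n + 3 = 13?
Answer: 0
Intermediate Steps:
n = 10 (n = -3 + 13 = 10)
v = 100 (v = 10² = 100)
(21 - 11)² - v = (21 - 11)² - 1*100 = 10² - 100 = 100 - 100 = 0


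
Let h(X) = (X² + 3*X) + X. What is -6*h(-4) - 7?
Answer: -7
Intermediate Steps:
h(X) = X² + 4*X
-6*h(-4) - 7 = -(-24)*(4 - 4) - 7 = -(-24)*0 - 7 = -6*0 - 7 = 0 - 7 = -7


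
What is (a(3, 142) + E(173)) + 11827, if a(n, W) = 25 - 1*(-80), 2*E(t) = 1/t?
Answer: 4128473/346 ≈ 11932.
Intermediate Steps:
E(t) = 1/(2*t)
a(n, W) = 105 (a(n, W) = 25 + 80 = 105)
(a(3, 142) + E(173)) + 11827 = (105 + (½)/173) + 11827 = (105 + (½)*(1/173)) + 11827 = (105 + 1/346) + 11827 = 36331/346 + 11827 = 4128473/346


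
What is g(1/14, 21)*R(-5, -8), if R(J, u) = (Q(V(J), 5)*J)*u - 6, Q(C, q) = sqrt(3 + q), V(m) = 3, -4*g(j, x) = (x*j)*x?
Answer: 189/4 - 630*sqrt(2) ≈ -843.70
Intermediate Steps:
g(j, x) = -j*x**2/4 (g(j, x) = -x*j*x/4 = -j*x*x/4 = -j*x**2/4)
R(J, u) = -6 + 2*J*u*sqrt(2) (R(J, u) = (sqrt(3 + 5)*J)*u - 6 = (sqrt(8)*J)*u - 6 = ((2*sqrt(2))*J)*u - 6 = (2*J*sqrt(2))*u - 6 = 2*J*u*sqrt(2) - 6 = -6 + 2*J*u*sqrt(2))
g(1/14, 21)*R(-5, -8) = (-1/4*21**2/14)*(-6 + 2*(-5)*(-8)*sqrt(2)) = (-1/4*1/14*441)*(-6 + 80*sqrt(2)) = -63*(-6 + 80*sqrt(2))/8 = 189/4 - 630*sqrt(2)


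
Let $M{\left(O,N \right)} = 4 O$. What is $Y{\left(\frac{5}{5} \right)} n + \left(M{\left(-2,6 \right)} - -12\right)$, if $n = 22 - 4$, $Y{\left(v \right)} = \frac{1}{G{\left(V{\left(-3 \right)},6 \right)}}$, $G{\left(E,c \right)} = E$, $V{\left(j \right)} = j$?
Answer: $-2$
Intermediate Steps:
$Y{\left(v \right)} = - \frac{1}{3}$ ($Y{\left(v \right)} = \frac{1}{-3} = - \frac{1}{3}$)
$n = 18$ ($n = 22 - 4 = 18$)
$Y{\left(\frac{5}{5} \right)} n + \left(M{\left(-2,6 \right)} - -12\right) = \left(- \frac{1}{3}\right) 18 + \left(4 \left(-2\right) - -12\right) = -6 + \left(-8 + 12\right) = -6 + 4 = -2$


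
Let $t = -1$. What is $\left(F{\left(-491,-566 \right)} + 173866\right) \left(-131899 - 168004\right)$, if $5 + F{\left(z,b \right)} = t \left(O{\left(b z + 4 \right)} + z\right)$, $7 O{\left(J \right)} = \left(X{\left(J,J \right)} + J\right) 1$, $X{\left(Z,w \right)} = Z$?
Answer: $- \frac{199328729532}{7} \approx -2.8476 \cdot 10^{10}$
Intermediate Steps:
$O{\left(J \right)} = \frac{2 J}{7}$ ($O{\left(J \right)} = \frac{\left(J + J\right) 1}{7} = \frac{2 J 1}{7} = \frac{2 J}{7}$)
$F{\left(z,b \right)} = - \frac{43}{7} - z - \frac{2 b z}{7}$ ($F{\left(z,b \right)} = -5 - \left(\frac{2 \left(b z + 4\right)}{7} + z\right) = -5 - \left(\frac{2 \left(4 + b z\right)}{7} + z\right) = -5 - \left(\left(\frac{8}{7} + \frac{2 b z}{7}\right) + z\right) = -5 - \left(\frac{8}{7} + z + \frac{2 b z}{7}\right) = - \frac{43}{7} - z - \frac{2 b z}{7}$)
$\left(F{\left(-491,-566 \right)} + 173866\right) \left(-131899 - 168004\right) = \left(\left(- \frac{43}{7} - -491 - \left(- \frac{1132}{7}\right) \left(-491\right)\right) + 173866\right) \left(-131899 - 168004\right) = \left(\left(- \frac{43}{7} + 491 - \frac{555812}{7}\right) + 173866\right) \left(-299903\right) = \left(- \frac{552418}{7} + 173866\right) \left(-299903\right) = \frac{664644}{7} \left(-299903\right) = - \frac{199328729532}{7}$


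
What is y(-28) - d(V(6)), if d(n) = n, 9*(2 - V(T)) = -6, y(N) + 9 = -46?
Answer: -173/3 ≈ -57.667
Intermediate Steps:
y(N) = -55 (y(N) = -9 - 46 = -55)
V(T) = 8/3 (V(T) = 2 - ⅑*(-6) = 2 + ⅔ = 8/3)
y(-28) - d(V(6)) = -55 - 1*8/3 = -55 - 8/3 = -173/3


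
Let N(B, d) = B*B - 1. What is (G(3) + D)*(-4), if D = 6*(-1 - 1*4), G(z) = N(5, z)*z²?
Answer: -744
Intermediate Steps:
N(B, d) = -1 + B² (N(B, d) = B² - 1 = -1 + B²)
G(z) = 24*z² (G(z) = (-1 + 5²)*z² = (-1 + 25)*z² = 24*z²)
D = -30 (D = 6*(-1 - 4) = 6*(-5) = -30)
(G(3) + D)*(-4) = (24*3² - 30)*(-4) = (24*9 - 30)*(-4) = (216 - 30)*(-4) = 186*(-4) = -744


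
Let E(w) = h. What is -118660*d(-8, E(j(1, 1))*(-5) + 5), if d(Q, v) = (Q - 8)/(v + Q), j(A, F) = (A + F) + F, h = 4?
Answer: -1898560/23 ≈ -82546.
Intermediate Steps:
j(A, F) = A + 2*F
E(w) = 4
d(Q, v) = (-8 + Q)/(Q + v)
-118660*d(-8, E(j(1, 1))*(-5) + 5) = -118660*(-8 - 8)/(-8 + (4*(-5) + 5)) = -118660*(-16)/(-8 + (-20 + 5)) = -118660*(-16)/(-8 - 15) = -118660*(-16)/(-23) = -(-118660)*(-16)/23 = -118660*16/23 = -1898560/23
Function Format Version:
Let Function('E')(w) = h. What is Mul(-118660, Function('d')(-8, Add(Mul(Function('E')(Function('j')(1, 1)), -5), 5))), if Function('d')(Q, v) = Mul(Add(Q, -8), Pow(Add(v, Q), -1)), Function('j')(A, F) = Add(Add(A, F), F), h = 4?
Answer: Rational(-1898560, 23) ≈ -82546.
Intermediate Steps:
Function('j')(A, F) = Add(A, Mul(2, F))
Function('E')(w) = 4
Function('d')(Q, v) = Mul(Pow(Add(Q, v), -1), Add(-8, Q)) (Function('d')(Q, v) = Mul(Add(-8, Q), Pow(Add(Q, v), -1)) = Mul(Pow(Add(Q, v), -1), Add(-8, Q)))
Mul(-118660, Function('d')(-8, Add(Mul(Function('E')(Function('j')(1, 1)), -5), 5))) = Mul(-118660, Mul(Pow(Add(-8, Add(Mul(4, -5), 5)), -1), Add(-8, -8))) = Mul(-118660, Mul(Pow(Add(-8, Add(-20, 5)), -1), -16)) = Mul(-118660, Mul(Pow(Add(-8, -15), -1), -16)) = Mul(-118660, Mul(Pow(-23, -1), -16)) = Mul(-118660, Mul(Rational(-1, 23), -16)) = Mul(-118660, Rational(16, 23)) = Rational(-1898560, 23)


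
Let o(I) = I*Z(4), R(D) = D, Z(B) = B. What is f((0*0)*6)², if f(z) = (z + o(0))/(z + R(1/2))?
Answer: 0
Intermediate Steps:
o(I) = 4*I (o(I) = I*4 = 4*I)
f(z) = z/(½ + z) (f(z) = (z + 4*0)/(z + 1/2) = (z + 0)/(z + 1*(½)) = z/(z + ½) = z/(½ + z))
f((0*0)*6)² = (2*((0*0)*6)/(1 + 2*((0*0)*6)))² = (2*(0*6)/(1 + 2*(0*6)))² = (2*0/(1 + 2*0))² = (2*0/(1 + 0))² = (2*0/1)² = (2*0*1)² = 0² = 0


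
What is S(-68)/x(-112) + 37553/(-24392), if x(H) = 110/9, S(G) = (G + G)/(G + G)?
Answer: -1955651/1341560 ≈ -1.4577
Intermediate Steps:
S(G) = 1 (S(G) = (2*G)/((2*G)) = (2*G)*(1/(2*G)) = 1)
x(H) = 110/9 (x(H) = 110*(1/9) = 110/9)
S(-68)/x(-112) + 37553/(-24392) = 1/(110/9) + 37553/(-24392) = 1*(9/110) + 37553*(-1/24392) = 9/110 - 37553/24392 = -1955651/1341560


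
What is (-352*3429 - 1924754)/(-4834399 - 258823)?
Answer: 1565881/2546611 ≈ 0.61489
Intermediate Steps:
(-352*3429 - 1924754)/(-4834399 - 258823) = (-1207008 - 1924754)/(-5093222) = -3131762*(-1/5093222) = 1565881/2546611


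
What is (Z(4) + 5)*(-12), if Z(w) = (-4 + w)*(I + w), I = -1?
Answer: -60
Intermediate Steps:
Z(w) = (-1 + w)*(-4 + w) (Z(w) = (-4 + w)*(-1 + w) = (-1 + w)*(-4 + w))
(Z(4) + 5)*(-12) = ((4 + 4² - 5*4) + 5)*(-12) = ((4 + 16 - 20) + 5)*(-12) = (0 + 5)*(-12) = 5*(-12) = -60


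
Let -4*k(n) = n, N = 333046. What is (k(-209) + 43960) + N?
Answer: 1508233/4 ≈ 3.7706e+5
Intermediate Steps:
k(n) = -n/4
(k(-209) + 43960) + N = (-¼*(-209) + 43960) + 333046 = (209/4 + 43960) + 333046 = 176049/4 + 333046 = 1508233/4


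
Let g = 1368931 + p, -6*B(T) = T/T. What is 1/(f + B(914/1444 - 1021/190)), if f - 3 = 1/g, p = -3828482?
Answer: 14757306/41812361 ≈ 0.35294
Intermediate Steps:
B(T) = -⅙ (B(T) = -T/(6*T) = -⅙*1 = -⅙)
g = -2459551 (g = 1368931 - 3828482 = -2459551)
f = 7378652/2459551 (f = 3 + 1/(-2459551) = 3 - 1/2459551 = 7378652/2459551 ≈ 3.0000)
1/(f + B(914/1444 - 1021/190)) = 1/(7378652/2459551 - ⅙) = 1/(41812361/14757306) = 14757306/41812361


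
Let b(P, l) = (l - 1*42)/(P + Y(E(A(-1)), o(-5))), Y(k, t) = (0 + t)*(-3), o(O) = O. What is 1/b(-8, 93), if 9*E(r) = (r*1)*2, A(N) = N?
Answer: 7/51 ≈ 0.13725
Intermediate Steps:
E(r) = 2*r/9 (E(r) = ((r*1)*2)/9 = (r*2)/9 = (2*r)/9 = 2*r/9)
Y(k, t) = -3*t (Y(k, t) = t*(-3) = -3*t)
b(P, l) = (-42 + l)/(15 + P) (b(P, l) = (l - 1*42)/(P - 3*(-5)) = (l - 42)/(P + 15) = (-42 + l)/(15 + P))
1/b(-8, 93) = 1/((-42 + 93)/(15 - 8)) = 1/(51/7) = 7/51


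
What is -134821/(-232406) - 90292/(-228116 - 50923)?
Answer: 2020852399/2236218546 ≈ 0.90369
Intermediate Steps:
-134821/(-232406) - 90292/(-228116 - 50923) = -134821*(-1/232406) - 90292/(-279039) = 4649/8014 - 90292*(-1/279039) = 4649/8014 + 90292/279039 = 2020852399/2236218546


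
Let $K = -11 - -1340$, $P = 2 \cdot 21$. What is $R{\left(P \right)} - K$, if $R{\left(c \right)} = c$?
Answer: $-1287$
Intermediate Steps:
$P = 42$
$K = 1329$ ($K = -11 + 1340 = 1329$)
$R{\left(P \right)} - K = 42 - 1329 = -1287$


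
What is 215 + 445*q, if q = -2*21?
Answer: -18475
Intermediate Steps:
q = -42
215 + 445*q = 215 + 445*(-42) = 215 - 18690 = -18475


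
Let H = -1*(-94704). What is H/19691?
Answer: 94704/19691 ≈ 4.8095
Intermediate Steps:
H = 94704
H/19691 = 94704/19691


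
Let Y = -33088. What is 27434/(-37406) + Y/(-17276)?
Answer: 95467493/80778257 ≈ 1.1818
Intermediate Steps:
27434/(-37406) + Y/(-17276) = 27434/(-37406) - 33088/(-17276) = 27434*(-1/37406) - 33088*(-1/17276) = -13717/18703 + 8272/4319 = 95467493/80778257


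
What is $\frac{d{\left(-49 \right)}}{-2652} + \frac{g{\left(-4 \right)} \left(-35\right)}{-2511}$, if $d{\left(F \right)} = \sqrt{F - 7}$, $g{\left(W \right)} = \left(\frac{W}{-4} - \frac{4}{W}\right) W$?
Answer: $- \frac{280}{2511} - \frac{i \sqrt{14}}{1326} \approx -0.11151 - 0.0028218 i$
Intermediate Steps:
$g{\left(W \right)} = W \left(- \frac{4}{W} - \frac{W}{4}\right)$ ($g{\left(W \right)} = \left(W \left(- \frac{1}{4}\right) - \frac{4}{W}\right) W = \left(- \frac{W}{4} - \frac{4}{W}\right) W = \left(- \frac{4}{W} - \frac{W}{4}\right) W = W \left(- \frac{4}{W} - \frac{W}{4}\right)$)
$d{\left(F \right)} = \sqrt{-7 + F}$
$\frac{d{\left(-49 \right)}}{-2652} + \frac{g{\left(-4 \right)} \left(-35\right)}{-2511} = \frac{\sqrt{-7 - 49}}{-2652} + \frac{\left(-4 - \frac{\left(-4\right)^{2}}{4}\right) \left(-35\right)}{-2511} = \sqrt{-56} \left(- \frac{1}{2652}\right) + \left(-4 - 4\right) \left(-35\right) \left(- \frac{1}{2511}\right) = 2 i \sqrt{14} \left(- \frac{1}{2652}\right) + \left(-4 - 4\right) \left(-35\right) \left(- \frac{1}{2511}\right) = - \frac{i \sqrt{14}}{1326} + \left(-8\right) \left(-35\right) \left(- \frac{1}{2511}\right) = - \frac{i \sqrt{14}}{1326} + 280 \left(- \frac{1}{2511}\right) = - \frac{i \sqrt{14}}{1326} - \frac{280}{2511} = - \frac{280}{2511} - \frac{i \sqrt{14}}{1326}$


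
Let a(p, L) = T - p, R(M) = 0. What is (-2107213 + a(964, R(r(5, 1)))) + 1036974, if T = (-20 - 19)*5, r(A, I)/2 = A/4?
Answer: -1071398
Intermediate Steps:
r(A, I) = A/2 (r(A, I) = 2*(A/4) = A/2)
T = -195 (T = -39*5 = -195)
a(p, L) = -195 - p
(-2107213 + a(964, R(r(5, 1)))) + 1036974 = (-2107213 + (-195 - 1*964)) + 1036974 = (-2107213 + (-195 - 964)) + 1036974 = (-2107213 - 1159) + 1036974 = -2108372 + 1036974 = -1071398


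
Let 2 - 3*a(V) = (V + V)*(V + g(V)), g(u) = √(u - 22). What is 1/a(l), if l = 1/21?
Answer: 291060/203281 + 1323*I*√9681/406562 ≈ 1.4318 + 0.32018*I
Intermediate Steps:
g(u) = √(-22 + u)
l = 1/21 ≈ 0.047619
a(V) = ⅔ - 2*V*(V + √(-22 + V))/3 (a(V) = ⅔ - (V + V)*(V + √(-22 + V))/3 = ⅔ - 2*V*(V + √(-22 + V))/3)
1/a(l) = 1/(⅔ - 2*(1/21)²/3 - ⅔*1/21*√(-22 + 1/21)) = 1/(⅔ - ⅔*1/441 - ⅔*1/21*√(-461/21)) = 1/(⅔ - 2/1323 - ⅔*1/21*I*√9681/21) = 1/(⅔ - 2/1323 - 2*I*√9681/1323) = 1/(880/1323 - 2*I*√9681/1323)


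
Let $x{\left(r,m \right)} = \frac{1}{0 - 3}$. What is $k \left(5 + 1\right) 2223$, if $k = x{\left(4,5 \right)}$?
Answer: $-4446$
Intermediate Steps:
$x{\left(r,m \right)} = - \frac{1}{3}$ ($x{\left(r,m \right)} = \frac{1}{-3} = - \frac{1}{3}$)
$k = - \frac{1}{3} \approx -0.33333$
$k \left(5 + 1\right) 2223 = - \frac{5 + 1}{3} \cdot 2223 = \left(- \frac{1}{3}\right) 6 \cdot 2223 = \left(-2\right) 2223 = -4446$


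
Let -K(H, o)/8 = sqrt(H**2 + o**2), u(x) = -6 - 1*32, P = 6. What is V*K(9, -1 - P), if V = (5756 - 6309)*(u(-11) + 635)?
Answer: 2641128*sqrt(130) ≈ 3.0114e+7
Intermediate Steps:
u(x) = -38 (u(x) = -6 - 32 = -38)
V = -330141 (V = (5756 - 6309)*(-38 + 635) = -553*597 = -330141)
K(H, o) = -8*sqrt(H**2 + o**2)
V*K(9, -1 - P) = -(-2641128)*sqrt(9**2 + (-1 - 1*6)**2) = -(-2641128)*sqrt(81 + (-1 - 6)**2) = -(-2641128)*sqrt(81 + (-7)**2) = -(-2641128)*sqrt(81 + 49) = -(-2641128)*sqrt(130) = 2641128*sqrt(130)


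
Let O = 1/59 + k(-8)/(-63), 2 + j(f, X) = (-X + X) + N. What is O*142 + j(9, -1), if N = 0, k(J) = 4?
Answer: -32000/3717 ≈ -8.6091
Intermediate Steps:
j(f, X) = -2 (j(f, X) = -2 + ((-X + X) + 0) = -2 + (0 + 0) = -2 + 0 = -2)
O = -173/3717 (O = 1/59 + 4/(-63) = 1*(1/59) + 4*(-1/63) = 1/59 - 4/63 = -173/3717 ≈ -0.046543)
O*142 + j(9, -1) = -173/3717*142 - 2 = -24566/3717 - 2 = -32000/3717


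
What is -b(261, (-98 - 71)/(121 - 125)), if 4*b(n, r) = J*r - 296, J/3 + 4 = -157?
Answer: 82811/16 ≈ 5175.7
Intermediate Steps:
J = -483 (J = -12 + 3*(-157) = -12 - 471 = -483)
b(n, r) = -74 - 483*r/4 (b(n, r) = (-483*r - 296)/4 = (-296 - 483*r)/4 = -74 - 483*r/4)
-b(261, (-98 - 71)/(121 - 125)) = -(-74 - 483*(-98 - 71)/(4*(121 - 125))) = -(-74 - (-81627)/(4*(-4))) = -(-74 - (-81627)*(-1)/(4*4)) = -(-74 - 483/4*169/4) = -(-74 - 81627/16) = -1*(-82811/16) = 82811/16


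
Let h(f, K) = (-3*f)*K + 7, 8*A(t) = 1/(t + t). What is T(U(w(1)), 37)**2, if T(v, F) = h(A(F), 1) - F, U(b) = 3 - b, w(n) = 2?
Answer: 315524169/350464 ≈ 900.30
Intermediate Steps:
A(t) = 1/(16*t) (A(t) = 1/(8*(t + t)) = 1/(8*((2*t))) = (1/(2*t))/8 = 1/(16*t))
h(f, K) = 7 - 3*K*f (h(f, K) = -3*K*f + 7 = 7 - 3*K*f)
T(v, F) = 7 - F - 3/(16*F) (T(v, F) = (7 - 3*1*1/(16*F)) - F = (7 - 3/(16*F)) - F = 7 - F - 3/(16*F))
T(U(w(1)), 37)**2 = (7 - 1*37 - 3/16/37)**2 = (7 - 37 - 3/16*1/37)**2 = (7 - 37 - 3/592)**2 = (-17763/592)**2 = 315524169/350464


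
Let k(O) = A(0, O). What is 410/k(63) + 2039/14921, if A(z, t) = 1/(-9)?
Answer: -55056451/14921 ≈ -3689.9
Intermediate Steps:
A(z, t) = -⅑
k(O) = -⅑
410/k(63) + 2039/14921 = 410/(-⅑) + 2039/14921 = 410*(-9) + 2039*(1/14921) = -3690 + 2039/14921 = -55056451/14921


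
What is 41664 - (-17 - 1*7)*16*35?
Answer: 55104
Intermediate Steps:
41664 - (-17 - 1*7)*16*35 = 41664 - (-17 - 7)*16*35 = 41664 - (-24*16)*35 = 41664 - (-384)*35 = 41664 - 1*(-13440) = 41664 + 13440 = 55104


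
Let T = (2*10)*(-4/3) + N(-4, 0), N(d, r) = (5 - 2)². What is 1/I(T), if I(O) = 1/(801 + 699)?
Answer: 1500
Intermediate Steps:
N(d, r) = 9 (N(d, r) = 3² = 9)
T = -53/3 (T = (2*10)*(-4/3) + 9 = 20*(-4*⅓) + 9 = 20*(-4/3) + 9 = -80/3 + 9 = -53/3 ≈ -17.667)
I(O) = 1/1500
1/I(T) = 1/(1/1500) = 1500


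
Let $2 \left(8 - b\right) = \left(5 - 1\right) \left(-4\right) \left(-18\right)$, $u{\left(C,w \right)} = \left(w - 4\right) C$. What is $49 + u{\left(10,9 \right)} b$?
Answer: $-6751$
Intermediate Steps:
$u{\left(C,w \right)} = C \left(-4 + w\right)$ ($u{\left(C,w \right)} = \left(-4 + w\right) C = C \left(-4 + w\right)$)
$b = -136$ ($b = 8 - \frac{\left(5 - 1\right) \left(-4\right) \left(-18\right)}{2} = 8 - \frac{4 \left(-4\right) \left(-18\right)}{2} = 8 - \frac{\left(-16\right) \left(-18\right)}{2} = 8 - 144 = -136$)
$49 + u{\left(10,9 \right)} b = 49 + 10 \left(-4 + 9\right) \left(-136\right) = 49 + 10 \cdot 5 \left(-136\right) = 49 + 50 \left(-136\right) = 49 - 6800 = -6751$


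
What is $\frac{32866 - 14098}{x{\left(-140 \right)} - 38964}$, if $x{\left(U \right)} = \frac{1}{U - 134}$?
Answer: $- \frac{5142432}{10676137} \approx -0.48168$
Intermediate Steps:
$x{\left(U \right)} = \frac{1}{-134 + U}$
$\frac{32866 - 14098}{x{\left(-140 \right)} - 38964} = \frac{32866 - 14098}{\frac{1}{-134 - 140} - 38964} = \frac{18768}{\frac{1}{-274} - 38964} = \frac{18768}{- \frac{1}{274} - 38964} = \frac{18768}{- \frac{10676137}{274}} = 18768 \left(- \frac{274}{10676137}\right) = - \frac{5142432}{10676137}$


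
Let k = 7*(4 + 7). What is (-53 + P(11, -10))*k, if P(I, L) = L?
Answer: -4851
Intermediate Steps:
k = 77 (k = 7*11 = 77)
(-53 + P(11, -10))*k = (-53 - 10)*77 = -63*77 = -4851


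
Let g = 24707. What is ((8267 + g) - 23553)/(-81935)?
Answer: -9421/81935 ≈ -0.11498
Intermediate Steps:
((8267 + g) - 23553)/(-81935) = ((8267 + 24707) - 23553)/(-81935) = (32974 - 23553)*(-1/81935) = 9421*(-1/81935) = -9421/81935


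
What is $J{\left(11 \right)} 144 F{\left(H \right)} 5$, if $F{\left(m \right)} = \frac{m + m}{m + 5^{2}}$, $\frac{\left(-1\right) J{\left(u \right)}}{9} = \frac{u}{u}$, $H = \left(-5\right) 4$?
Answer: $51840$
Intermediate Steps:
$H = -20$
$J{\left(u \right)} = -9$ ($J{\left(u \right)} = - 9 \frac{u}{u} = \left(-9\right) 1 = -9$)
$F{\left(m \right)} = \frac{2 m}{25 + m}$ ($F{\left(m \right)} = \frac{2 m}{m + 25} = \frac{2 m}{25 + m}$)
$J{\left(11 \right)} 144 F{\left(H \right)} 5 = \left(-9\right) 144 \cdot 2 \left(-20\right) \frac{1}{25 - 20} \cdot 5 = - 1296 \cdot 2 \left(-20\right) \frac{1}{5} \cdot 5 = - 1296 \left(\left(-8\right) 5\right) = \left(-1296\right) \left(-40\right) = 51840$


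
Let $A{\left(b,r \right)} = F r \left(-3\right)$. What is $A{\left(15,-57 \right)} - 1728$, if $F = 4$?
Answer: $-1044$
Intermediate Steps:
$A{\left(b,r \right)} = - 12 r$ ($A{\left(b,r \right)} = 4 r \left(-3\right) = - 12 r$)
$A{\left(15,-57 \right)} - 1728 = \left(-12\right) \left(-57\right) - 1728 = 684 - 1728 = -1044$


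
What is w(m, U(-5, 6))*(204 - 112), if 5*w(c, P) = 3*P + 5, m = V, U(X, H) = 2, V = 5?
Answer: 1012/5 ≈ 202.40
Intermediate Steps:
m = 5
w(c, P) = 1 + 3*P/5 (w(c, P) = (3*P + 5)/5 = (5 + 3*P)/5 = 1 + 3*P/5)
w(m, U(-5, 6))*(204 - 112) = (1 + (⅗)*2)*(204 - 112) = (1 + 6/5)*92 = (11/5)*92 = 1012/5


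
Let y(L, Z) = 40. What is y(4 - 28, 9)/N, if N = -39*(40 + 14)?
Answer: -20/1053 ≈ -0.018993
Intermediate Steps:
N = -2106 (N = -39*54 = -2106)
y(4 - 28, 9)/N = 40/(-2106) = 40*(-1/2106) = -20/1053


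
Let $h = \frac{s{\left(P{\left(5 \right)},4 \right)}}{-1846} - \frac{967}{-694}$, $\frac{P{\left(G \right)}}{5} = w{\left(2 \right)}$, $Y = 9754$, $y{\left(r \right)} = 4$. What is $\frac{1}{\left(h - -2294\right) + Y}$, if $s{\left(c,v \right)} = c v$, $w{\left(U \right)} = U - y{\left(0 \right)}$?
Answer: $\frac{640562}{7718397397} \approx 8.2992 \cdot 10^{-5}$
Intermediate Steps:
$w{\left(U \right)} = -4 + U$ ($w{\left(U \right)} = U - 4 = -4 + U$)
$P{\left(G \right)} = -10$ ($P{\left(G \right)} = 5 \left(-4 + 2\right) = 5 \left(-2\right) = -10$)
$h = \frac{906421}{640562}$ ($h = \frac{\left(-10\right) 4}{-1846} - \frac{967}{-694} = \left(-40\right) \left(- \frac{1}{1846}\right) - - \frac{967}{694} = \frac{20}{923} + \frac{967}{694} = \frac{906421}{640562} \approx 1.415$)
$\frac{1}{\left(h - -2294\right) + Y} = \frac{1}{\left(\frac{906421}{640562} - -2294\right) + 9754} = \frac{1}{\left(\frac{906421}{640562} + 2294\right) + 9754} = \frac{1}{\frac{1470355649}{640562} + 9754} = \frac{1}{\frac{7718397397}{640562}} = \frac{640562}{7718397397}$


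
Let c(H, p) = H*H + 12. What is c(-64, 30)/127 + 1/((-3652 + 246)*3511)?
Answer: 49125378201/1518725182 ≈ 32.346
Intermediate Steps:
c(H, p) = 12 + H**2 (c(H, p) = H**2 + 12 = 12 + H**2)
c(-64, 30)/127 + 1/((-3652 + 246)*3511) = (12 + (-64)**2)/127 + 1/((-3652 + 246)*3511) = (12 + 4096)*(1/127) + (1/3511)/(-3406) = 4108*(1/127) - 1/3406*1/3511 = 4108/127 - 1/11958466 = 49125378201/1518725182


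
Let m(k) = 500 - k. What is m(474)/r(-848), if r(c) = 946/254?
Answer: 3302/473 ≈ 6.9810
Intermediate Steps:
r(c) = 473/127 (r(c) = 946*(1/254) = 473/127)
m(474)/r(-848) = (500 - 1*474)/(473/127) = (500 - 474)*(127/473) = 26*(127/473) = 3302/473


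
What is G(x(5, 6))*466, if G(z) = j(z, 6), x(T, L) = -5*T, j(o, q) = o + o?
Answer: -23300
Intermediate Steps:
j(o, q) = 2*o
G(z) = 2*z
G(x(5, 6))*466 = (2*(-5*5))*466 = (2*(-25))*466 = -50*466 = -23300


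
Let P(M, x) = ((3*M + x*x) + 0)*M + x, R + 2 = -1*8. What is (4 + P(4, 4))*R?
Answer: -1200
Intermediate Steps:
R = -10 (R = -2 - 1*8 = -2 - 8 = -10)
P(M, x) = x + M*(x² + 3*M) (P(M, x) = ((3*M + x²) + 0)*M + x = ((x² + 3*M) + 0)*M + x = (x² + 3*M)*M + x = M*(x² + 3*M) + x = x + M*(x² + 3*M))
(4 + P(4, 4))*R = (4 + (4 + 3*4² + 4*4²))*(-10) = (4 + (4 + 3*16 + 4*16))*(-10) = (4 + (4 + 48 + 64))*(-10) = (4 + 116)*(-10) = 120*(-10) = -1200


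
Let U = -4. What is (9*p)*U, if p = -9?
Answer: 324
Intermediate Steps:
(9*p)*U = (9*(-9))*(-4) = -81*(-4) = 324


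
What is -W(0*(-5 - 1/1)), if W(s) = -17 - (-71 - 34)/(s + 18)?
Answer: 67/6 ≈ 11.167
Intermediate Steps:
W(s) = -17 + 105/(18 + s) (W(s) = -17 - (-105)/(18 + s) = -17 + 105/(18 + s))
-W(0*(-5 - 1/1)) = -(-201 - 0*(-5 - 1/1))/(18 + 0*(-5 - 1/1)) = -(-201 - 0*(-5 - 1*1))/(18 + 0*(-5 - 1*1)) = -(-201 - 0*(-5 - 1))/(18 + 0*(-5 - 1)) = -(-201 - 0*(-6))/(18 + 0*(-6)) = -(-201 - 17*0)/(18 + 0) = -(-201 + 0)/18 = -(-201)/18 = -1*(-67/6) = 67/6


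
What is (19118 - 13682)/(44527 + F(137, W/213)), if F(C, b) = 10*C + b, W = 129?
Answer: 192978/1629365 ≈ 0.11844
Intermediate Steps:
F(C, b) = b + 10*C
(19118 - 13682)/(44527 + F(137, W/213)) = (19118 - 13682)/(44527 + (129/213 + 10*137)) = 5436/(44527 + (129*(1/213) + 1370)) = 5436/(44527 + (43/71 + 1370)) = 5436/(44527 + 97313/71) = 5436/(3258730/71) = 5436*(71/3258730) = 192978/1629365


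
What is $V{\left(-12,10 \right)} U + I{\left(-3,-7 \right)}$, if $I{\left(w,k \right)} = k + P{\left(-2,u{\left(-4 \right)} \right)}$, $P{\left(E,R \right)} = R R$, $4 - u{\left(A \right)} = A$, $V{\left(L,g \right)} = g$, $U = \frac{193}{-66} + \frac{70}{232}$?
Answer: $\frac{58903}{1914} \approx 30.775$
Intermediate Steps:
$U = - \frac{10039}{3828}$ ($U = 193 \left(- \frac{1}{66}\right) + 70 \cdot \frac{1}{232} = - \frac{193}{66} + \frac{35}{116} = - \frac{10039}{3828} \approx -2.6225$)
$u{\left(A \right)} = 4 - A$
$P{\left(E,R \right)} = R^{2}$
$I{\left(w,k \right)} = 64 + k$ ($I{\left(w,k \right)} = k + \left(4 - -4\right)^{2} = k + \left(4 + 4\right)^{2} = k + 8^{2} = k + 64 = 64 + k$)
$V{\left(-12,10 \right)} U + I{\left(-3,-7 \right)} = 10 \left(- \frac{10039}{3828}\right) + \left(64 - 7\right) = - \frac{50195}{1914} + 57 = \frac{58903}{1914}$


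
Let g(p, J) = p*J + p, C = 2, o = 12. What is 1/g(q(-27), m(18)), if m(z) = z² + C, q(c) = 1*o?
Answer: 1/3924 ≈ 0.00025484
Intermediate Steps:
q(c) = 12 (q(c) = 1*12 = 12)
m(z) = 2 + z² (m(z) = z² + 2 = 2 + z²)
g(p, J) = p + J*p (g(p, J) = J*p + p = p + J*p)
1/g(q(-27), m(18)) = 1/(12*(1 + (2 + 18²))) = 1/(12*(1 + (2 + 324))) = 1/(12*(1 + 326)) = 1/(12*327) = 1/3924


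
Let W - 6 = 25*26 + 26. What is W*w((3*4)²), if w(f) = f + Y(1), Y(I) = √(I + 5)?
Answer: 98208 + 682*√6 ≈ 99879.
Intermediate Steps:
Y(I) = √(5 + I)
W = 682 (W = 6 + (25*26 + 26) = 6 + (650 + 26) = 6 + 676 = 682)
w(f) = f + √6 (w(f) = f + √(5 + 1) = f + √6)
W*w((3*4)²) = 682*((3*4)² + √6) = 682*(12² + √6) = 682*(144 + √6) = 98208 + 682*√6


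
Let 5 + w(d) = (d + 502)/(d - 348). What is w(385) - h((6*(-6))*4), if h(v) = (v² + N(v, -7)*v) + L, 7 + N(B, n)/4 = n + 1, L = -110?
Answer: -1039516/37 ≈ -28095.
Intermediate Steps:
N(B, n) = -24 + 4*n (N(B, n) = -28 + 4*(n + 1) = -28 + 4*(1 + n) = -28 + (4 + 4*n) = -24 + 4*n)
w(d) = -5 + (502 + d)/(-348 + d) (w(d) = -5 + (d + 502)/(d - 348) = -5 + (502 + d)/(-348 + d))
h(v) = -110 + v² - 52*v (h(v) = (v² + (-24 + 4*(-7))*v) - 110 = (v² + (-24 - 28)*v) - 110 = (v² - 52*v) - 110 = -110 + v² - 52*v)
w(385) - h((6*(-6))*4) = 2*(1121 - 2*385)/(-348 + 385) - (-110 + ((6*(-6))*4)² - 52*6*(-6)*4) = 2*(1121 - 770)/37 - (-110 + (-36*4)² - (-1872)*4) = 2*(1/37)*351 - (-110 + (-144)² - 52*(-144)) = 702/37 - (-110 + 20736 + 7488) = 702/37 - 1*28114 = 702/37 - 28114 = -1039516/37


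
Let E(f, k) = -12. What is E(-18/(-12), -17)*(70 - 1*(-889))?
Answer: -11508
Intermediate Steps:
E(-18/(-12), -17)*(70 - 1*(-889)) = -12*(70 - 1*(-889)) = -12*(70 + 889) = -12*959 = -11508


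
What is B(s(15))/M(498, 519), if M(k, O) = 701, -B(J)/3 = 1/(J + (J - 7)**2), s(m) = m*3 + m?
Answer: -3/2011169 ≈ -1.4917e-6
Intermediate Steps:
s(m) = 4*m (s(m) = 3*m + m = 4*m)
B(J) = -3/(J + (-7 + J)**2) (B(J) = -3/(J + (J - 7)**2) = -3/(J + (-7 + J)**2))
B(s(15))/M(498, 519) = -3/(4*15 + (-7 + 4*15)**2)/701 = -3/(60 + (-7 + 60)**2)*(1/701) = -3/(60 + 53**2)*(1/701) = -3/(60 + 2809)*(1/701) = -3/2869*(1/701) = -3*1/2869*(1/701) = -3/2869*1/701 = -3/2011169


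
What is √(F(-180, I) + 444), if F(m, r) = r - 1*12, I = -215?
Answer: √217 ≈ 14.731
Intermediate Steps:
F(m, r) = -12 + r (F(m, r) = r - 12 = -12 + r)
√(F(-180, I) + 444) = √((-12 - 215) + 444) = √(-227 + 444) = √217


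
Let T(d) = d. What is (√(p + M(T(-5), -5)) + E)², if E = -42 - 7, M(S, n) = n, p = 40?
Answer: (49 - √35)² ≈ 1856.2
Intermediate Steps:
E = -49
(√(p + M(T(-5), -5)) + E)² = (√(40 - 5) - 49)² = (√35 - 49)² = (-49 + √35)²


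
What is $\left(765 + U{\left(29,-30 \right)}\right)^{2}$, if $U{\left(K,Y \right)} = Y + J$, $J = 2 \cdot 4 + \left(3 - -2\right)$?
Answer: $559504$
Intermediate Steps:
$J = 13$ ($J = 8 + \left(3 + 2\right) = 8 + 5 = 13$)
$U{\left(K,Y \right)} = 13 + Y$ ($U{\left(K,Y \right)} = Y + 13 = 13 + Y$)
$\left(765 + U{\left(29,-30 \right)}\right)^{2} = \left(765 + \left(13 - 30\right)\right)^{2} = \left(765 - 17\right)^{2} = 748^{2} = 559504$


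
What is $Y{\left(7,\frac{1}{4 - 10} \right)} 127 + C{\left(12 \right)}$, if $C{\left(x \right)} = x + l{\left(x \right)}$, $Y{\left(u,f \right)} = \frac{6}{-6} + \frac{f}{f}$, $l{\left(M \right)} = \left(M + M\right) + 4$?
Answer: $40$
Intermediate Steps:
$l{\left(M \right)} = 4 + 2 M$ ($l{\left(M \right)} = 2 M + 4 = 4 + 2 M$)
$Y{\left(u,f \right)} = 0$ ($Y{\left(u,f \right)} = 6 \left(- \frac{1}{6}\right) + 1 = -1 + 1 = 0$)
$C{\left(x \right)} = 4 + 3 x$ ($C{\left(x \right)} = x + \left(4 + 2 x\right) = 4 + 3 x$)
$Y{\left(7,\frac{1}{4 - 10} \right)} 127 + C{\left(12 \right)} = 0 \cdot 127 + \left(4 + 3 \cdot 12\right) = 0 + \left(4 + 36\right) = 0 + 40 = 40$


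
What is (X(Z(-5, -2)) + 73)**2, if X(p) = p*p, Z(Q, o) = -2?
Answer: 5929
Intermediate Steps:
X(p) = p**2
(X(Z(-5, -2)) + 73)**2 = ((-2)**2 + 73)**2 = (4 + 73)**2 = 77**2 = 5929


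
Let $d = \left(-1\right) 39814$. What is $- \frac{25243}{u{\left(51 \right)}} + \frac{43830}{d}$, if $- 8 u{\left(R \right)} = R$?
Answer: $\frac{236410679}{59721} \approx 3958.6$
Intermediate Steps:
$u{\left(R \right)} = - \frac{R}{8}$
$d = -39814$
$- \frac{25243}{u{\left(51 \right)}} + \frac{43830}{d} = - \frac{25243}{\left(- \frac{1}{8}\right) 51} + \frac{43830}{-39814} = - \frac{25243}{- \frac{51}{8}} + 43830 \left(- \frac{1}{39814}\right) = \left(-25243\right) \left(- \frac{8}{51}\right) - \frac{21915}{19907} = \frac{201944}{51} - \frac{21915}{19907} = \frac{236410679}{59721}$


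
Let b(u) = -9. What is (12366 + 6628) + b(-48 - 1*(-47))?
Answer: 18985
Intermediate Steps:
(12366 + 6628) + b(-48 - 1*(-47)) = (12366 + 6628) - 9 = 18994 - 9 = 18985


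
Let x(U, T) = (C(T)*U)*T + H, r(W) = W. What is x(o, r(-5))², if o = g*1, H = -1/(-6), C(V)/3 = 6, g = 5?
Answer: 7284601/36 ≈ 2.0235e+5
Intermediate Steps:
C(V) = 18 (C(V) = 3*6 = 18)
H = ⅙ (H = -1*(-⅙) = ⅙ ≈ 0.16667)
o = 5 (o = 5*1 = 5)
x(U, T) = ⅙ + 18*T*U (x(U, T) = (18*U)*T + ⅙ = 18*T*U + ⅙ = ⅙ + 18*T*U)
x(o, r(-5))² = (⅙ + 18*(-5)*5)² = (⅙ - 450)² = (-2699/6)² = 7284601/36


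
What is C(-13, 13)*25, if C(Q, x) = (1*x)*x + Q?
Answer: 3900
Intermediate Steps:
C(Q, x) = Q + x**2 (C(Q, x) = x*x + Q = x**2 + Q = Q + x**2)
C(-13, 13)*25 = (-13 + 13**2)*25 = (-13 + 169)*25 = 156*25 = 3900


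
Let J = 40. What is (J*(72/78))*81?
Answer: 38880/13 ≈ 2990.8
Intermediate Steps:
(J*(72/78))*81 = (40*(72/78))*81 = (40*(72*(1/78)))*81 = (40*(12/13))*81 = (480/13)*81 = 38880/13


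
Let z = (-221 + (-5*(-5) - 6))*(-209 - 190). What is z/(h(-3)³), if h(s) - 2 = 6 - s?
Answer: 80598/1331 ≈ 60.554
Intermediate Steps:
z = 80598 (z = (-221 + (25 - 6))*(-399) = (-221 + 19)*(-399) = -202*(-399) = 80598)
h(s) = 8 - s (h(s) = 2 + (6 - s) = 8 - s)
z/(h(-3)³) = 80598/((8 - 1*(-3))³) = 80598/((8 + 3)³) = 80598/(11³) = 80598/1331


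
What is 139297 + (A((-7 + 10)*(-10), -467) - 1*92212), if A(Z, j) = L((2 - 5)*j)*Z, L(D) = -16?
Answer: 47565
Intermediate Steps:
A(Z, j) = -16*Z
139297 + (A((-7 + 10)*(-10), -467) - 1*92212) = 139297 + (-16*(-7 + 10)*(-10) - 1*92212) = 139297 + (-48*(-10) - 92212) = 139297 + (-16*(-30) - 92212) = 139297 + (480 - 92212) = 139297 - 91732 = 47565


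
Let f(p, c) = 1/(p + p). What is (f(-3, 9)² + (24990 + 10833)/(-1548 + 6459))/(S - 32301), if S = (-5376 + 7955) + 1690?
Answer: -431513/1651981824 ≈ -0.00026121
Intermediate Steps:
f(p, c) = 1/(2*p)
S = 4269 (S = 2579 + 1690 = 4269)
(f(-3, 9)² + (24990 + 10833)/(-1548 + 6459))/(S - 32301) = (((½)/(-3))² + (24990 + 10833)/(-1548 + 6459))/(4269 - 32301) = (((½)*(-⅓))² + 35823/4911)/(-28032) = ((-⅙)² + 35823*(1/4911))*(-1/28032) = (1/36 + 11941/1637)*(-1/28032) = (431513/58932)*(-1/28032) = -431513/1651981824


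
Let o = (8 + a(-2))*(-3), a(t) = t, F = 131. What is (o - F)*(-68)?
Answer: 10132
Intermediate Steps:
o = -18 (o = (8 - 2)*(-3) = 6*(-3) = -18)
(o - F)*(-68) = (-18 - 1*131)*(-68) = (-18 - 131)*(-68) = -149*(-68) = 10132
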